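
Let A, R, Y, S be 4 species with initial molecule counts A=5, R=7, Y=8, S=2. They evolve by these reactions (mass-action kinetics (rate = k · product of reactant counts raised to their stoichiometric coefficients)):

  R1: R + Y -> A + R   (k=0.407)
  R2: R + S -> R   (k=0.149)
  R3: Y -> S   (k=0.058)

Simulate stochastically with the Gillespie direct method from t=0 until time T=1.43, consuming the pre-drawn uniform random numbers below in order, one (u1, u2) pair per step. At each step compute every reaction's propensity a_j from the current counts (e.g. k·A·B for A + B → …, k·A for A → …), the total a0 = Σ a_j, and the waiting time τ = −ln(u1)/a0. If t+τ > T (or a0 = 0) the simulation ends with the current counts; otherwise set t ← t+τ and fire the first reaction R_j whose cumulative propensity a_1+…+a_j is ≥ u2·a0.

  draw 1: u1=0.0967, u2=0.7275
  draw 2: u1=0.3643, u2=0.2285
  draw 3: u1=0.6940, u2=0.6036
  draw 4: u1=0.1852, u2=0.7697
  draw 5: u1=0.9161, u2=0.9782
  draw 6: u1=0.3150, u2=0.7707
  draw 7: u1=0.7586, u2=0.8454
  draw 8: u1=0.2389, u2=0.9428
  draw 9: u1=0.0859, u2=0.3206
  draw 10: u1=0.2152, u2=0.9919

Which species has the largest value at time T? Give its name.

t=0.000: A=5 R=7 Y=8 S=2
Draw 1: a1=22.792, a2=2.086, a3=0.464, a0=25.342; τ=−ln(0.0967)/25.342=0.092 → t=0.092; u2·a0=0.7275·25.342=18.436 ≤ a1=22.792 → R1 fires; A=6 R=7 Y=7 S=2
Draw 2: a1=19.943, a2=2.086, a3=0.406, a0=22.435; τ=−ln(0.3643)/22.435=0.045 → t=0.137; u2·a0=0.2285·22.435=5.126 ≤ a1=19.943 → R1 fires; A=7 R=7 Y=6 S=2
Draw 3: a1=17.094, a2=2.086, a3=0.348, a0=19.528; τ=−ln(0.6940)/19.528=0.019 → t=0.156; u2·a0=0.6036·19.528=11.787 ≤ a1=17.094 → R1 fires; A=8 R=7 Y=5 S=2
Draw 4: a1=14.245, a2=2.086, a3=0.290, a0=16.621; τ=−ln(0.1852)/16.621=0.101 → t=0.257; u2·a0=0.7697·16.621=12.793 ≤ a1=14.245 → R1 fires; A=9 R=7 Y=4 S=2
Draw 5: a1=11.396, a2=2.086, a3=0.232, a0=13.714; τ=−ln(0.9161)/13.714=0.006 → t=0.264; u2·a0=0.9782·13.714=13.415; a1=11.396 < 13.415 ≤ a1+a2=13.482 → R2 fires; A=9 R=7 Y=4 S=1
Draw 6: a1=11.396, a2=1.043, a3=0.232, a0=12.671; τ=−ln(0.3150)/12.671=0.091 → t=0.355; u2·a0=0.7707·12.671=9.766 ≤ a1=11.396 → R1 fires; A=10 R=7 Y=3 S=1
Draw 7: a1=8.547, a2=1.043, a3=0.174, a0=9.764; τ=−ln(0.7586)/9.764=0.028 → t=0.383; u2·a0=0.8454·9.764=8.254 ≤ a1=8.547 → R1 fires; A=11 R=7 Y=2 S=1
Draw 8: a1=5.698, a2=1.043, a3=0.116, a0=6.857; τ=−ln(0.2389)/6.857=0.209 → t=0.592; u2·a0=0.9428·6.857=6.465; a1=5.698 < 6.465 ≤ a1+a2=6.741 → R2 fires; A=11 R=7 Y=2 S=0
Draw 9: a1=5.698, a2=0.000, a3=0.116, a0=5.814; τ=−ln(0.0859)/5.814=0.422 → t=1.014; u2·a0=0.3206·5.814=1.864 ≤ a1=5.698 → R1 fires; A=12 R=7 Y=1 S=0
Draw 10: a1=2.849, a2=0.000, a3=0.058, a0=2.907; τ=−ln(0.2152)/2.907=0.528 → t=1.543 > T=1.43: stop.
At T=1.43: A=12 R=7 Y=1 S=0; the largest is A.

Dominant species at T: A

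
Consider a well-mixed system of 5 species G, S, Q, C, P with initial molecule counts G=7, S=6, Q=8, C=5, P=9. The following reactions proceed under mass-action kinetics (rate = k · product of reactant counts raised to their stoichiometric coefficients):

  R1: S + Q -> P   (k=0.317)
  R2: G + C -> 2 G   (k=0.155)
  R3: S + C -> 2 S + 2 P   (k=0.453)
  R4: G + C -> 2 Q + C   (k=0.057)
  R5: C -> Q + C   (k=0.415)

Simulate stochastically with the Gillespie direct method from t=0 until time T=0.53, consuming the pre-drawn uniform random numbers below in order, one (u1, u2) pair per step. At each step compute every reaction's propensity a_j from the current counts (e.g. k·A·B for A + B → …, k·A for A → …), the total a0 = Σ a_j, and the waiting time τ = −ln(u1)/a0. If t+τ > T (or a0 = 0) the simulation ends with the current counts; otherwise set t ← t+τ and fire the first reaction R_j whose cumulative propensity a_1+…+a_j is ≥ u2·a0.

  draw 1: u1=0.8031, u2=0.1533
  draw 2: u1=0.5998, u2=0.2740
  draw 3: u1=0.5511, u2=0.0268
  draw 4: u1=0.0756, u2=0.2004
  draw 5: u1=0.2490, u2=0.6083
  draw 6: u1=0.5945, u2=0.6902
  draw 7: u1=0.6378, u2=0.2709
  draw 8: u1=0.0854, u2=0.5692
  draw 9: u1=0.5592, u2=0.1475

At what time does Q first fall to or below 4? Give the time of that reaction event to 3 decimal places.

Threshold first reached at t = 0.167

t=0.000: G=7 S=6 Q=8 C=5 P=9
Draw 1: a1=15.216, a2=5.425, a3=13.590, a4=1.995, a5=2.075, a0=38.301; τ=−ln(0.8031)/38.301=0.006 → t=0.006; u2·a0=0.1533·38.301=5.872 ≤ a1=15.216 → R1 fires; G=7 S=5 Q=7 C=5 P=10
Draw 2: a1=11.095, a2=5.425, a3=11.325, a4=1.995, a5=2.075, a0=31.915; τ=−ln(0.5998)/31.915=0.016 → t=0.022; u2·a0=0.2740·31.915=8.745 ≤ a1=11.095 → R1 fires; G=7 S=4 Q=6 C=5 P=11
Draw 3: a1=7.608, a2=5.425, a3=9.060, a4=1.995, a5=2.075, a0=26.163; τ=−ln(0.5511)/26.163=0.023 → t=0.045; u2·a0=0.0268·26.163=0.701 ≤ a1=7.608 → R1 fires; G=7 S=3 Q=5 C=5 P=12
Draw 4: a1=4.755, a2=5.425, a3=6.795, a4=1.995, a5=2.075, a0=21.045; τ=−ln(0.0756)/21.045=0.123 → t=0.167; u2·a0=0.2004·21.045=4.217 ≤ a1=4.755 → R1 fires; G=7 S=2 Q=4 C=5 P=13
Draw 5: a1=2.536, a2=5.425, a3=4.530, a4=1.995, a5=2.075, a0=16.561; τ=−ln(0.2490)/16.561=0.084 → t=0.251; u2·a0=0.6083·16.561=10.074; a1+a2=7.961 < 10.074 ≤ a1+…+a3=12.491 → R3 fires; G=7 S=3 Q=4 C=4 P=15
Draw 6: a1=3.804, a2=4.340, a3=5.436, a4=1.596, a5=1.660, a0=16.836; τ=−ln(0.5945)/16.836=0.031 → t=0.282; u2·a0=0.6902·16.836=11.620; a1+a2=8.144 < 11.620 ≤ a1+…+a3=13.580 → R3 fires; G=7 S=4 Q=4 C=3 P=17
Draw 7: a1=5.072, a2=3.255, a3=5.436, a4=1.197, a5=1.245, a0=16.205; τ=−ln(0.6378)/16.205=0.028 → t=0.310; u2·a0=0.2709·16.205=4.390 ≤ a1=5.072 → R1 fires; G=7 S=3 Q=3 C=3 P=18
Draw 8: a1=2.853, a2=3.255, a3=4.077, a4=1.197, a5=1.245, a0=12.627; τ=−ln(0.0854)/12.627=0.195 → t=0.505; u2·a0=0.5692·12.627=7.187; a1+a2=6.108 < 7.187 ≤ a1+…+a3=10.185 → R3 fires; G=7 S=4 Q=3 C=2 P=20
Draw 9: a1=3.804, a2=2.170, a3=3.624, a4=0.798, a5=0.830, a0=11.226; τ=−ln(0.5592)/11.226=0.052 → t=0.556 > T=0.53: stop.
Q first becomes ≤ 4 when it reaches 4 at the event at t=0.167.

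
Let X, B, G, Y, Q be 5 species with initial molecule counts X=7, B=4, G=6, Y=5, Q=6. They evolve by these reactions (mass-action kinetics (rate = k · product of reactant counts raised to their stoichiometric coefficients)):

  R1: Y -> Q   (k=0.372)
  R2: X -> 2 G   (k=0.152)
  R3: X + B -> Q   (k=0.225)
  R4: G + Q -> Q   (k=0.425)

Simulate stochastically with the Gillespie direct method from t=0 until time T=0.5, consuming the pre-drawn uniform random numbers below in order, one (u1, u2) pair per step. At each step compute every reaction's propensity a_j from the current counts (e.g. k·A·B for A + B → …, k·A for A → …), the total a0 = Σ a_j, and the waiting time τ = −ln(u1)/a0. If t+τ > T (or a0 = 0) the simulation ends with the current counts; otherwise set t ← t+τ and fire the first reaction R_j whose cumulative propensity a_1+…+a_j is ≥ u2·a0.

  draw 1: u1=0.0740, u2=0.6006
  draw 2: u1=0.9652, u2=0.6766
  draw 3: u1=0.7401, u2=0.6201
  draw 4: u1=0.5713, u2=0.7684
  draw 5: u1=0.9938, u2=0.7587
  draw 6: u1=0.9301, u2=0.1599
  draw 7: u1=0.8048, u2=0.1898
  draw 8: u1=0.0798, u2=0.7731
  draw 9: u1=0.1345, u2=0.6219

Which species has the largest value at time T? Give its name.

t=0.000: X=7 B=4 G=6 Y=5 Q=6
Draw 1: a1=1.860, a2=1.064, a3=6.300, a4=15.300, a0=24.524; τ=−ln(0.0740)/24.524=0.106 → t=0.106; u2·a0=0.6006·24.524=14.729; a1+…+a3=9.224 < 14.729 ≤ a1+…+a4=24.524 → R4 fires; X=7 B=4 G=5 Y=5 Q=6
Draw 2: a1=1.860, a2=1.064, a3=6.300, a4=12.750, a0=21.974; τ=−ln(0.9652)/21.974=0.002 → t=0.108; u2·a0=0.6766·21.974=14.868; a1+…+a3=9.224 < 14.868 ≤ a1+…+a4=21.974 → R4 fires; X=7 B=4 G=4 Y=5 Q=6
Draw 3: a1=1.860, a2=1.064, a3=6.300, a4=10.200, a0=19.424; τ=−ln(0.7401)/19.424=0.015 → t=0.123; u2·a0=0.6201·19.424=12.045; a1+…+a3=9.224 < 12.045 ≤ a1+…+a4=19.424 → R4 fires; X=7 B=4 G=3 Y=5 Q=6
Draw 4: a1=1.860, a2=1.064, a3=6.300, a4=7.650, a0=16.874; τ=−ln(0.5713)/16.874=0.033 → t=0.156; u2·a0=0.7684·16.874=12.966; a1+…+a3=9.224 < 12.966 ≤ a1+…+a4=16.874 → R4 fires; X=7 B=4 G=2 Y=5 Q=6
Draw 5: a1=1.860, a2=1.064, a3=6.300, a4=5.100, a0=14.324; τ=−ln(0.9938)/14.324=0.000 → t=0.157; u2·a0=0.7587·14.324=10.868; a1+…+a3=9.224 < 10.868 ≤ a1+…+a4=14.324 → R4 fires; X=7 B=4 G=1 Y=5 Q=6
Draw 6: a1=1.860, a2=1.064, a3=6.300, a4=2.550, a0=11.774; τ=−ln(0.9301)/11.774=0.006 → t=0.163; u2·a0=0.1599·11.774=1.883; a1=1.860 < 1.883 ≤ a1+a2=2.924 → R2 fires; X=6 B=4 G=3 Y=5 Q=6
Draw 7: a1=1.860, a2=0.912, a3=5.400, a4=7.650, a0=15.822; τ=−ln(0.8048)/15.822=0.014 → t=0.177; u2·a0=0.1898·15.822=3.003; a1+a2=2.772 < 3.003 ≤ a1+…+a3=8.172 → R3 fires; X=5 B=3 G=3 Y=5 Q=7
Draw 8: a1=1.860, a2=0.760, a3=3.375, a4=8.925, a0=14.920; τ=−ln(0.0798)/14.920=0.169 → t=0.346; u2·a0=0.7731·14.920=11.535; a1+…+a3=5.995 < 11.535 ≤ a1+…+a4=14.920 → R4 fires; X=5 B=3 G=2 Y=5 Q=7
Draw 9: a1=1.860, a2=0.760, a3=3.375, a4=5.950, a0=11.945; τ=−ln(0.1345)/11.945=0.168 → t=0.514 > T=0.5: stop.
At T=0.5: X=5 B=3 G=2 Y=5 Q=7; the largest is Q.

Dominant species at T: Q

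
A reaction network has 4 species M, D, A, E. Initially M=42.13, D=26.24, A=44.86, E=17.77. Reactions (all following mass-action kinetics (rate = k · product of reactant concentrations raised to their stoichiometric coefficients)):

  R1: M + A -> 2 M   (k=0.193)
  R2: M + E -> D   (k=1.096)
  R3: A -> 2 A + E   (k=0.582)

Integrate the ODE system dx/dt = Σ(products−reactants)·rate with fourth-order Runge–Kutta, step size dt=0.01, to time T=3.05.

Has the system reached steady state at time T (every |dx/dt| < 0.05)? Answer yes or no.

Steady state at T: yes

RK4 with dt=0.01: 305 steps to T=3.05. Trajectory (selected grid times):
t=0.00: M=42.13 D=26.24 A=44.86 E=17.77
t=0.34: M=67.81 D=46.97 A=1.43 E=0.01
t=0.68: M=69.20 D=47.05 A=0.02 E=0.00
t=1.02: M=69.22 D=47.05 A=0.00 E=0.00
t=1.36: M=69.22 D=47.05 A=0.00 E=0.00
t=1.69: M=69.22 D=47.05 A=0.00 E=0.00
t=2.03: M=69.22 D=47.05 A=0.00 E=0.00
t=2.37: M=69.22 D=47.05 A=0.00 E=0.00
t=2.71: M=69.22 D=47.05 A=0.00 E=0.00
t=3.05: M=69.22 D=47.05 A=0.00 E=0.00
Rates at T: R1=0.0000, R2=0.0000, R3=0.0000
dx/dt at T (Σ net stoichiometry × rate): M=+0.0000, D=+0.0000, A=-0.0000, E=-0.0000
Largest |dx/dt| is |-0.0000| (A) < 0.05 → steady.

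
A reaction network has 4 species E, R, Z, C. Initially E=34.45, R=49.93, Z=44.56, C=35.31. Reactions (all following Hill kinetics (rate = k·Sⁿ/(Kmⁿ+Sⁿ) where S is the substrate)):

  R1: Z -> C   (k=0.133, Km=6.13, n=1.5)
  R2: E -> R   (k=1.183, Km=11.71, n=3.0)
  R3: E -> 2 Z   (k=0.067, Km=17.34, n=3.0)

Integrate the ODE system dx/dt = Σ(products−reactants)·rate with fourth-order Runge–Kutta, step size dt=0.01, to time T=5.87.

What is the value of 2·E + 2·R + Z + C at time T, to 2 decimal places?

Check how each reaction changes W = 2·E + 2·R + Z + C (weight of products minus weight of reactants):
R1: Z -> C: (1·1) − (1·1) = 1 − 1 = 0
R2: E -> R: (2·1) − (2·1) = 2 − 2 = 0
R3: E -> 2 Z: (1·2) − (2·1) = 2 − 2 = 0
Every reaction leaves W unchanged, so W is conserved and no simulation is needed: W(T) = W(0) = 2·34.45 + 2·49.93 + 44.56 + 35.31 = 248.63

Value at T = 248.63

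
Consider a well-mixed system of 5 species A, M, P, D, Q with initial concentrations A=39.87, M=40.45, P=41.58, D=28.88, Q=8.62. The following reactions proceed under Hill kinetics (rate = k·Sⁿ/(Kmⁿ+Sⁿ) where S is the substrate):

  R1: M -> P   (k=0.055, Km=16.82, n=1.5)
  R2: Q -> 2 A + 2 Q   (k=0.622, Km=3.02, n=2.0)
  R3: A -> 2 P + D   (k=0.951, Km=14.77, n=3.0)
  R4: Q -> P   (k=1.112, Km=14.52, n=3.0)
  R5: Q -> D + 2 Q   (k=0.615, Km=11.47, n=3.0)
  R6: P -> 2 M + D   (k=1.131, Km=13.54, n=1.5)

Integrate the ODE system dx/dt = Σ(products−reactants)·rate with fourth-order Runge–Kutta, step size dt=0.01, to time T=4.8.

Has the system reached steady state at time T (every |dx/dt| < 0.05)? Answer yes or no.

Steady state at T: no

RK4 with dt=0.01: 480 steps to T=4.8. Trajectory (selected grid times):
t=0.00: A=39.87 M=40.45 P=41.58 D=28.88 Q=8.62
t=0.53: A=39.98 M=41.44 P=42.16 D=29.97 Q=8.91
t=1.07: A=40.10 M=42.45 P=42.76 D=31.08 Q=9.20
t=1.60: A=40.21 M=43.45 P=43.36 D=32.19 Q=9.49
t=2.13: A=40.33 M=44.45 P=43.97 D=33.30 Q=9.78
t=2.67: A=40.46 M=45.47 P=44.59 D=34.44 Q=10.07
t=3.20: A=40.58 M=46.47 P=45.22 D=35.57 Q=10.36
t=3.73: A=40.71 M=47.48 P=45.85 D=36.71 Q=10.64
t=4.27: A=40.84 M=48.51 P=46.50 D=37.88 Q=10.93
t=4.80: A=40.98 M=49.52 P=47.15 D=39.03 Q=11.21
Rates at T: R1=0.0459, R2=0.5799, R3=0.9085, R4=0.3505, R5=0.2970, R6=0.9802
dx/dt at T (Σ net stoichiometry × rate): A=+0.2514, M=+1.9144, P=+1.2332, D=+2.1856, Q=+0.5264
Largest |dx/dt| is |+2.1856| (D) ≥ 0.05 → not steady.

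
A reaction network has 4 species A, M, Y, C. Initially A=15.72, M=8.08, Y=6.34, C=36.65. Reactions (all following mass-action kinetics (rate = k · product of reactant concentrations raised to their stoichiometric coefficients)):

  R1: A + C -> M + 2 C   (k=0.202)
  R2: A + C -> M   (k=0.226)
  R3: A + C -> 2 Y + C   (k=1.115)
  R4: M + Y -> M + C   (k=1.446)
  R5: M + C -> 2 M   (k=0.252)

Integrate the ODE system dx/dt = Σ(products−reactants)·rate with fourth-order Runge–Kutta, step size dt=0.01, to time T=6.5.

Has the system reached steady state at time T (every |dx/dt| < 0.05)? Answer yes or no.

Steady state at T: yes

RK4 with dt=0.01: 650 steps to T=6.5. Trajectory (selected grid times):
t=0.00: A=15.72 M=8.08 Y=6.34 C=36.65
t=0.72: A=0.00 M=77.90 Y=0.00 C=0.00
t=1.44: A=0.00 M=77.90 Y=0.00 C=0.00
t=2.17: A=0.00 M=77.90 Y=0.00 C=0.00
t=2.89: A=0.00 M=77.90 Y=0.00 C=0.00
t=3.61: A=0.00 M=77.90 Y=0.00 C=0.00
t=4.33: A=0.00 M=77.90 Y=0.00 C=0.00
t=5.06: A=0.00 M=77.90 Y=0.00 C=0.00
t=5.78: A=0.00 M=77.90 Y=0.00 C=0.00
t=6.50: A=0.00 M=77.90 Y=0.00 C=0.00
Rates at T: R1=0.0000, R2=0.0000, R3=0.0000, R4=0.0000, R5=0.0000
dx/dt at T (Σ net stoichiometry × rate): A=-0.0000, M=+0.0000, Y=-0.0000, C=-0.0000
Largest |dx/dt| is |+0.0000| (M) < 0.05 → steady.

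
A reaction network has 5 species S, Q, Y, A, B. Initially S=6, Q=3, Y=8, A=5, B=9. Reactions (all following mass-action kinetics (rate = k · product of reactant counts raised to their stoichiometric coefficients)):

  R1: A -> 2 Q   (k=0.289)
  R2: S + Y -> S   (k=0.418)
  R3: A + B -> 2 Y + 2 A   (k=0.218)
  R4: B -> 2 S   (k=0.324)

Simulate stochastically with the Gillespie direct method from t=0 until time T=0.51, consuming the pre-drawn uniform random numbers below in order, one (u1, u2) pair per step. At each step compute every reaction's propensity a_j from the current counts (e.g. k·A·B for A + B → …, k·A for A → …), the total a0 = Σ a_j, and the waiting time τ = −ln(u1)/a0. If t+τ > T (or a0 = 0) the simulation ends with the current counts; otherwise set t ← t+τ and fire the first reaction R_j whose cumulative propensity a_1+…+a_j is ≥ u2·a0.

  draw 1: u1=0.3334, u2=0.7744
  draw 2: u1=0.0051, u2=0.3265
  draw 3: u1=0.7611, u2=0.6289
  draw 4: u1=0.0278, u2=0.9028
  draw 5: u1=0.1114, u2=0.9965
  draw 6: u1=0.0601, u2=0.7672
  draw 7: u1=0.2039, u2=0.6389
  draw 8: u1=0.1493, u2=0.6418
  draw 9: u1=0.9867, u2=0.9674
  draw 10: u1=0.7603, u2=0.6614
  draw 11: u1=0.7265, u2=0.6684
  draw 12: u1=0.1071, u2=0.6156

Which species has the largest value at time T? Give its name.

t=0.000: S=6 Q=3 Y=8 A=5 B=9
Draw 1: a1=1.445, a2=20.064, a3=9.810, a4=2.916, a0=34.235; τ=−ln(0.3334)/34.235=0.032 → t=0.032; u2·a0=0.7744·34.235=26.512; a1+a2=21.509 < 26.512 ≤ a1+…+a3=31.319 → R3 fires; S=6 Q=3 Y=10 A=6 B=8
Draw 2: a1=1.734, a2=25.080, a3=10.464, a4=2.592, a0=39.870; τ=−ln(0.0051)/39.870=0.132 → t=0.164; u2·a0=0.3265·39.870=13.018; a1=1.734 < 13.018 ≤ a1+a2=26.814 → R2 fires; S=6 Q=3 Y=9 A=6 B=8
Draw 3: a1=1.734, a2=22.572, a3=10.464, a4=2.592, a0=37.362; τ=−ln(0.7611)/37.362=0.007 → t=0.172; u2·a0=0.6289·37.362=23.497; a1=1.734 < 23.497 ≤ a1+a2=24.306 → R2 fires; S=6 Q=3 Y=8 A=6 B=8
Draw 4: a1=1.734, a2=20.064, a3=10.464, a4=2.592, a0=34.854; τ=−ln(0.0278)/34.854=0.103 → t=0.275; u2·a0=0.9028·34.854=31.466; a1+a2=21.798 < 31.466 ≤ a1+…+a3=32.262 → R3 fires; S=6 Q=3 Y=10 A=7 B=7
Draw 5: a1=2.023, a2=25.080, a3=10.682, a4=2.268, a0=40.053; τ=−ln(0.1114)/40.053=0.055 → t=0.329; u2·a0=0.9965·40.053=39.913; a1+…+a3=37.785 < 39.913 ≤ a1+…+a4=40.053 → R4 fires; S=8 Q=3 Y=10 A=7 B=6
Draw 6: a1=2.023, a2=33.440, a3=9.156, a4=1.944, a0=46.563; τ=−ln(0.0601)/46.563=0.060 → t=0.390; u2·a0=0.7672·46.563=35.723; a1+a2=35.463 < 35.723 ≤ a1+…+a3=44.619 → R3 fires; S=8 Q=3 Y=12 A=8 B=5
Draw 7: a1=2.312, a2=40.128, a3=8.720, a4=1.620, a0=52.780; τ=−ln(0.2039)/52.780=0.030 → t=0.420; u2·a0=0.6389·52.780=33.721; a1=2.312 < 33.721 ≤ a1+a2=42.440 → R2 fires; S=8 Q=3 Y=11 A=8 B=5
Draw 8: a1=2.312, a2=36.784, a3=8.720, a4=1.620, a0=49.436; τ=−ln(0.1493)/49.436=0.038 → t=0.458; u2·a0=0.6418·49.436=31.728; a1=2.312 < 31.728 ≤ a1+a2=39.096 → R2 fires; S=8 Q=3 Y=10 A=8 B=5
Draw 9: a1=2.312, a2=33.440, a3=8.720, a4=1.620, a0=46.092; τ=−ln(0.9867)/46.092=0.000 → t=0.459; u2·a0=0.9674·46.092=44.589; a1+…+a3=44.472 < 44.589 ≤ a1+…+a4=46.092 → R4 fires; S=10 Q=3 Y=10 A=8 B=4
Draw 10: a1=2.312, a2=41.800, a3=6.976, a4=1.296, a0=52.384; τ=−ln(0.7603)/52.384=0.005 → t=0.464; u2·a0=0.6614·52.384=34.647; a1=2.312 < 34.647 ≤ a1+a2=44.112 → R2 fires; S=10 Q=3 Y=9 A=8 B=4
Draw 11: a1=2.312, a2=37.620, a3=6.976, a4=1.296, a0=48.204; τ=−ln(0.7265)/48.204=0.007 → t=0.471; u2·a0=0.6684·48.204=32.220; a1=2.312 < 32.220 ≤ a1+a2=39.932 → R2 fires; S=10 Q=3 Y=8 A=8 B=4
Draw 12: a1=2.312, a2=33.440, a3=6.976, a4=1.296, a0=44.024; τ=−ln(0.1071)/44.024=0.051 → t=0.521 > T=0.51: stop.
At T=0.51: S=10 Q=3 Y=8 A=8 B=4; the largest is S.

Dominant species at T: S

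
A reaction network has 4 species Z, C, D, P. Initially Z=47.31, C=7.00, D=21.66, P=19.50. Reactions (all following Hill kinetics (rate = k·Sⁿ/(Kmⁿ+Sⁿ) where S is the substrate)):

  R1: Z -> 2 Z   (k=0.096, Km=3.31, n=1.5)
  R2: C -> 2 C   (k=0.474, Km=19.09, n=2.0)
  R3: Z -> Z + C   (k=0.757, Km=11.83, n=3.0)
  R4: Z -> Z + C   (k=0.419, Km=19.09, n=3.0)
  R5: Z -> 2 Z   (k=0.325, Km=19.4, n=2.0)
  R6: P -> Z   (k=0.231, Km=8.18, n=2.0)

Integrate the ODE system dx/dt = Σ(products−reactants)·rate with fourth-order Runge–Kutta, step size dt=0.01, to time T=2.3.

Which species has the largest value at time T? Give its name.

Dominant species at T: Z

RK4 with dt=0.01: 230 steps to T=2.3. Trajectory (selected grid times):
t=0.00: Z=47.31 C=7.00 D=21.66 P=19.50
t=0.26: Z=47.46 C=7.31 D=21.66 P=19.45
t=0.51: Z=47.60 C=7.61 D=21.66 P=19.40
t=0.77: Z=47.75 C=7.93 D=21.66 P=19.35
t=1.02: Z=47.89 C=8.23 D=21.66 P=19.30
t=1.28: Z=48.04 C=8.54 D=21.66 P=19.25
t=1.53: Z=48.18 C=8.85 D=21.66 P=19.20
t=1.79: Z=48.33 C=9.17 D=21.66 P=19.15
t=2.04: Z=48.47 C=9.48 D=21.66 P=19.10
t=2.30: Z=48.62 C=9.80 D=21.66 P=19.05
At T=2.3: Z=48.62 C=9.80 D=21.66 P=19.05; the largest is Z.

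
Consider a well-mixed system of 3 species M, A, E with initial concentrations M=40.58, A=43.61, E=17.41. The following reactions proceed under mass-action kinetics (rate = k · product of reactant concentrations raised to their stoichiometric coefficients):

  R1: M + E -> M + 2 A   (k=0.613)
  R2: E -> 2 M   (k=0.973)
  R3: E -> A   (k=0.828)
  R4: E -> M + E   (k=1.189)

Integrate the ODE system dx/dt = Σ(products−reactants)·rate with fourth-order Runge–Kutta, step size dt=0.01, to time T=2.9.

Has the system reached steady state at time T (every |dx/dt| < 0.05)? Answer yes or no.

Steady state at T: yes

RK4 with dt=0.01: 290 steps to T=2.9. Trajectory (selected grid times):
t=0.00: M=40.58 A=43.61 E=17.41
t=0.32: M=42.58 A=76.66 E=0.00
t=0.64: M=42.58 A=76.66 E=0.00
t=0.97: M=42.58 A=76.66 E=0.00
t=1.29: M=42.58 A=76.66 E=0.00
t=1.61: M=42.58 A=76.66 E=0.00
t=1.93: M=42.58 A=76.66 E=0.00
t=2.26: M=42.58 A=76.66 E=0.00
t=2.58: M=42.58 A=76.66 E=0.00
t=2.90: M=42.58 A=76.66 E=0.00
Rates at T: R1=0.0000, R2=0.0000, R3=0.0000, R4=0.0000
dx/dt at T (Σ net stoichiometry × rate): M=+0.0000, A=+0.0000, E=-0.0000
Largest |dx/dt| is |+0.0000| (A) < 0.05 → steady.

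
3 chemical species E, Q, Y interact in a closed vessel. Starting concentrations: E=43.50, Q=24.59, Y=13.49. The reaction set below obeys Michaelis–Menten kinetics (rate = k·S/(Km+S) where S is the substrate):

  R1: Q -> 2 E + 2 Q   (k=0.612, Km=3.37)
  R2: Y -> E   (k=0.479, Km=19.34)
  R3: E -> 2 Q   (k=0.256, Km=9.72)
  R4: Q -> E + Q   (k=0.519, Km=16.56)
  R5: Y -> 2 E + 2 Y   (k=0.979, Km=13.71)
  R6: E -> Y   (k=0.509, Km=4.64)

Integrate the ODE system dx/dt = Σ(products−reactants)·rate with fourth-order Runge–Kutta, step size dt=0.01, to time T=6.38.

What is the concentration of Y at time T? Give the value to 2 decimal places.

Y at T = 18.43

RK4 with dt=0.01: 638 steps to T=6.38. Trajectory (selected grid times):
t=0.00: E=43.50 Q=24.59 Y=13.49
t=0.71: E=44.85 Q=25.27 Y=14.02
t=1.42: E=46.22 Q=25.95 Y=14.56
t=2.13: E=47.60 Q=26.64 Y=15.10
t=2.84: E=49.01 Q=27.33 Y=15.65
t=3.54: E=50.41 Q=28.01 Y=16.19
t=4.25: E=51.85 Q=28.70 Y=16.75
t=4.96: E=53.31 Q=29.40 Y=17.31
t=5.67: E=54.78 Q=30.10 Y=17.87
t=6.38: E=56.27 Q=30.80 Y=18.43
Read off Y at T=6.38: 18.43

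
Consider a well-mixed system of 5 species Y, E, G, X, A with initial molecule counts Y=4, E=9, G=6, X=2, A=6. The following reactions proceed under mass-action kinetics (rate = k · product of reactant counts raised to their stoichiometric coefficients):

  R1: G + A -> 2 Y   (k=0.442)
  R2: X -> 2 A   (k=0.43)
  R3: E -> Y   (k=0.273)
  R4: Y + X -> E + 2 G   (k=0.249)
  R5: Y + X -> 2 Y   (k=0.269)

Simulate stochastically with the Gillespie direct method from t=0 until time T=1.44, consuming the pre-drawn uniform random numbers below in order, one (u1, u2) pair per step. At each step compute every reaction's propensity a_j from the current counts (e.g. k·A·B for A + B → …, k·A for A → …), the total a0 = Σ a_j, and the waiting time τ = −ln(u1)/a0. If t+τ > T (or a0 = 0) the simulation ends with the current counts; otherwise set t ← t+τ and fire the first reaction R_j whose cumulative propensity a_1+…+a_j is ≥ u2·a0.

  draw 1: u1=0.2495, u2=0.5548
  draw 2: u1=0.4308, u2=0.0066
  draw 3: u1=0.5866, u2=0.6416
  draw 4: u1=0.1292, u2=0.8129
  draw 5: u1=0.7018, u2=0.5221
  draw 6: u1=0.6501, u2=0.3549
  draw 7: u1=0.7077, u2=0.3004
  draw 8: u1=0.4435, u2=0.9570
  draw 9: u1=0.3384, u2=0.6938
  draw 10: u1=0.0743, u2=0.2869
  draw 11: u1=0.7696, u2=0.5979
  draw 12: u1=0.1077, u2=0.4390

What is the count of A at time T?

t=0.000: Y=4 E=9 G=6 X=2 A=6
Draw 1: a1=15.912, a2=0.860, a3=2.457, a4=1.992, a5=2.152, a0=23.373; τ=−ln(0.2495)/23.373=0.059 → t=0.059; u2·a0=0.5548·23.373=12.967 ≤ a1=15.912 → R1 fires; Y=6 E=9 G=5 X=2 A=5
Draw 2: a1=11.050, a2=0.860, a3=2.457, a4=2.988, a5=3.228, a0=20.583; τ=−ln(0.4308)/20.583=0.041 → t=0.100; u2·a0=0.0066·20.583=0.136 ≤ a1=11.050 → R1 fires; Y=8 E=9 G=4 X=2 A=4
Draw 3: a1=7.072, a2=0.860, a3=2.457, a4=3.984, a5=4.304, a0=18.677; τ=−ln(0.5866)/18.677=0.029 → t=0.129; u2·a0=0.6416·18.677=11.983; a1+…+a3=10.389 < 11.983 ≤ a1+…+a4=14.373 → R4 fires; Y=7 E=10 G=6 X=1 A=4
Draw 4: a1=10.608, a2=0.430, a3=2.730, a4=1.743, a5=1.883, a0=17.394; τ=−ln(0.1292)/17.394=0.118 → t=0.247; u2·a0=0.8129·17.394=14.140; a1+…+a3=13.768 < 14.140 ≤ a1+…+a4=15.511 → R4 fires; Y=6 E=11 G=8 X=0 A=4
Draw 5: a1=14.144, a2=0.000, a3=3.003, a4=0.000, a5=0.000, a0=17.147; τ=−ln(0.7018)/17.147=0.021 → t=0.267; u2·a0=0.5221·17.147=8.952 ≤ a1=14.144 → R1 fires; Y=8 E=11 G=7 X=0 A=3
Draw 6: a1=9.282, a2=0.000, a3=3.003, a4=0.000, a5=0.000, a0=12.285; τ=−ln(0.6501)/12.285=0.035 → t=0.302; u2·a0=0.3549·12.285=4.360 ≤ a1=9.282 → R1 fires; Y=10 E=11 G=6 X=0 A=2
Draw 7: a1=5.304, a2=0.000, a3=3.003, a4=0.000, a5=0.000, a0=8.307; τ=−ln(0.7077)/8.307=0.042 → t=0.344; u2·a0=0.3004·8.307=2.495 ≤ a1=5.304 → R1 fires; Y=12 E=11 G=5 X=0 A=1
Draw 8: a1=2.210, a2=0.000, a3=3.003, a4=0.000, a5=0.000, a0=5.213; τ=−ln(0.4435)/5.213=0.156 → t=0.500; u2·a0=0.9570·5.213=4.989; a1+a2=2.210 < 4.989 ≤ a1+…+a3=5.213 → R3 fires; Y=13 E=10 G=5 X=0 A=1
Draw 9: a1=2.210, a2=0.000, a3=2.730, a4=0.000, a5=0.000, a0=4.940; τ=−ln(0.3384)/4.940=0.219 → t=0.719; u2·a0=0.6938·4.940=3.427; a1+a2=2.210 < 3.427 ≤ a1+…+a3=4.940 → R3 fires; Y=14 E=9 G=5 X=0 A=1
Draw 10: a1=2.210, a2=0.000, a3=2.457, a4=0.000, a5=0.000, a0=4.667; τ=−ln(0.0743)/4.667=0.557 → t=1.276; u2·a0=0.2869·4.667=1.339 ≤ a1=2.210 → R1 fires; Y=16 E=9 G=4 X=0 A=0
Draw 11: a1=0.000, a2=0.000, a3=2.457, a4=0.000, a5=0.000, a0=2.457; τ=−ln(0.7696)/2.457=0.107 → t=1.383; u2·a0=0.5979·2.457=1.469; a1+a2=0.000 < 1.469 ≤ a1+…+a3=2.457 → R3 fires; Y=17 E=8 G=4 X=0 A=0
Draw 12: a1=0.000, a2=0.000, a3=2.184, a4=0.000, a5=0.000, a0=2.184; τ=−ln(0.1077)/2.184=1.020 → t=2.403 > T=1.44: stop.
Read off A at T=1.44: 0

A at T = 0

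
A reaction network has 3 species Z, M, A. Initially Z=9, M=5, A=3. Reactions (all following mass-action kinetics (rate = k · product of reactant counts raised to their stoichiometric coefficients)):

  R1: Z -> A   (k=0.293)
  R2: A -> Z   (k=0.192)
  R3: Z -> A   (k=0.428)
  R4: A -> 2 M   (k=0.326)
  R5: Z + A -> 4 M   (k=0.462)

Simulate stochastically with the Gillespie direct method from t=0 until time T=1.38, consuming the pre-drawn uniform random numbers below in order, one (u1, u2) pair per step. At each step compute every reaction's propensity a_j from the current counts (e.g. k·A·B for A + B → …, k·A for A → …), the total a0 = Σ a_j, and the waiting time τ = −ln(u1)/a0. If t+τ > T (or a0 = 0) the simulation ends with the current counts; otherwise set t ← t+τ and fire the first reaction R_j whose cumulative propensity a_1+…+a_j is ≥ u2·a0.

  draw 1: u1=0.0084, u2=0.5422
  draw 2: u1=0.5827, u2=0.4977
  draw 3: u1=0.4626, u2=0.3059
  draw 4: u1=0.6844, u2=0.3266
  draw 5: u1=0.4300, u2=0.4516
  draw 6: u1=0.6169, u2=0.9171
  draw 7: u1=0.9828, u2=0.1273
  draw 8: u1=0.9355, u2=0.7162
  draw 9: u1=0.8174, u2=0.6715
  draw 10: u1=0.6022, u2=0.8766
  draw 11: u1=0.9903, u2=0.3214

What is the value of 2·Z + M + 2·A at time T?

Value at T = 29

Check how each reaction changes W = 2·Z + M + 2·A (weight of products minus weight of reactants):
R1: Z -> A: (2·1) − (2·1) = 2 − 2 = 0
R2: A -> Z: (2·1) − (2·1) = 2 − 2 = 0
R3: Z -> A: (2·1) − (2·1) = 2 − 2 = 0
R4: A -> 2 M: (1·2) − (2·1) = 2 − 2 = 0
R5: Z + A -> 4 M: (1·4) − (2·1 + 2·1) = 4 − 4 = 0
Every reaction leaves W unchanged, so W is conserved and no simulation is needed: W(T) = W(0) = 2·9 + 5 + 2·3 = 29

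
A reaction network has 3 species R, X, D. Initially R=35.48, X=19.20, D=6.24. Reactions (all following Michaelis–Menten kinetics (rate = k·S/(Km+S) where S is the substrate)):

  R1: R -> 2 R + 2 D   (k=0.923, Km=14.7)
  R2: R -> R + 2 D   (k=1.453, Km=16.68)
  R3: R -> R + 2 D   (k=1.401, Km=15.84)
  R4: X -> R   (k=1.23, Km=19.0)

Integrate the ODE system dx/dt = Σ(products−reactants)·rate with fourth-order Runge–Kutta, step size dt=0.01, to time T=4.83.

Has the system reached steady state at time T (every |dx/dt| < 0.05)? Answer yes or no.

RK4 with dt=0.01: 483 steps to T=4.83. Trajectory (selected grid times):
t=0.00: R=35.48 X=19.20 D=6.24
t=0.54: R=36.17 X=18.87 D=9.07
t=1.07: R=36.84 X=18.54 D=11.86
t=1.61: R=37.52 X=18.22 D=14.72
t=2.15: R=38.20 X=17.89 D=17.59
t=2.68: R=38.87 X=17.58 D=20.43
t=3.22: R=39.55 X=17.26 D=23.33
t=3.76: R=40.23 X=16.95 D=26.25
t=4.29: R=40.90 X=16.64 D=29.12
t=4.83: R=41.57 X=16.33 D=32.07
Rates at T: R1=0.6819, R2=1.0370, R3=1.0145, R4=0.5686
dx/dt at T (Σ net stoichiometry × rate): R=+1.2505, X=-0.5686, D=+5.4666
Largest |dx/dt| is |+5.4666| (D) ≥ 0.05 → not steady.

Steady state at T: no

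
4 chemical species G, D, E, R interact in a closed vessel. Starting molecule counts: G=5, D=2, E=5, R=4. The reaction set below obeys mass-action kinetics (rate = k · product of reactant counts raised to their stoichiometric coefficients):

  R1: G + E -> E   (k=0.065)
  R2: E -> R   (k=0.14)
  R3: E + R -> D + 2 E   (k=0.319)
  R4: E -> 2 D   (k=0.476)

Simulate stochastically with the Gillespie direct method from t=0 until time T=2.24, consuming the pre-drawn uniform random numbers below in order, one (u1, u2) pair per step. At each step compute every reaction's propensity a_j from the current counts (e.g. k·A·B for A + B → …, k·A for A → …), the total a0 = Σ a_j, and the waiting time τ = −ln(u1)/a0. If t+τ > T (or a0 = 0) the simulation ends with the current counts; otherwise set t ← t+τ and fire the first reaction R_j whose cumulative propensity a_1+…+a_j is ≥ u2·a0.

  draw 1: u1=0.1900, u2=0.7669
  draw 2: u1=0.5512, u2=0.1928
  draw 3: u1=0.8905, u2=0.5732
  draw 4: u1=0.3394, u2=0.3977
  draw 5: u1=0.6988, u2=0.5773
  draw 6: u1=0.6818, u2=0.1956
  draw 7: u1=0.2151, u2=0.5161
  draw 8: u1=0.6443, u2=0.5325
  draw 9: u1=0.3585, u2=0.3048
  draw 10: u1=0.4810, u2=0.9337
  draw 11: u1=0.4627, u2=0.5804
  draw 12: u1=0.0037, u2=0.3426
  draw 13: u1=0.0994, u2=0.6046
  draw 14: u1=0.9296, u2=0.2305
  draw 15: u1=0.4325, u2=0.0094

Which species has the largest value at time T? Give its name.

Dominant species at T: D

t=0.000: G=5 D=2 E=5 R=4
Draw 1: a1=1.625, a2=0.700, a3=6.380, a4=2.380, a0=11.085; τ=−ln(0.1900)/11.085=0.150 → t=0.150; u2·a0=0.7669·11.085=8.501; a1+a2=2.325 < 8.501 ≤ a1+…+a3=8.705 → R3 fires; G=5 D=3 E=6 R=3
Draw 2: a1=1.950, a2=0.840, a3=5.742, a4=2.856, a0=11.388; τ=−ln(0.5512)/11.388=0.052 → t=0.202; u2·a0=0.1928·11.388=2.196; a1=1.950 < 2.196 ≤ a1+a2=2.790 → R2 fires; G=5 D=3 E=5 R=4
Draw 3: a1=1.625, a2=0.700, a3=6.380, a4=2.380, a0=11.085; τ=−ln(0.8905)/11.085=0.010 → t=0.213; u2·a0=0.5732·11.085=6.354; a1+a2=2.325 < 6.354 ≤ a1+…+a3=8.705 → R3 fires; G=5 D=4 E=6 R=3
Draw 4: a1=1.950, a2=0.840, a3=5.742, a4=2.856, a0=11.388; τ=−ln(0.3394)/11.388=0.095 → t=0.307; u2·a0=0.3977·11.388=4.529; a1+a2=2.790 < 4.529 ≤ a1+…+a3=8.532 → R3 fires; G=5 D=5 E=7 R=2
Draw 5: a1=2.275, a2=0.980, a3=4.466, a4=3.332, a0=11.053; τ=−ln(0.6988)/11.053=0.032 → t=0.340; u2·a0=0.5773·11.053=6.381; a1+a2=3.255 < 6.381 ≤ a1+…+a3=7.721 → R3 fires; G=5 D=6 E=8 R=1
Draw 6: a1=2.600, a2=1.120, a3=2.552, a4=3.808, a0=10.080; τ=−ln(0.6818)/10.080=0.038 → t=0.378; u2·a0=0.1956·10.080=1.972 ≤ a1=2.600 → R1 fires; G=4 D=6 E=8 R=1
Draw 7: a1=2.080, a2=1.120, a3=2.552, a4=3.808, a0=9.560; τ=−ln(0.2151)/9.560=0.161 → t=0.539; u2·a0=0.5161·9.560=4.934; a1+a2=3.200 < 4.934 ≤ a1+…+a3=5.752 → R3 fires; G=4 D=7 E=9 R=0
Draw 8: a1=2.340, a2=1.260, a3=0.000, a4=4.284, a0=7.884; τ=−ln(0.6443)/7.884=0.056 → t=0.594; u2·a0=0.5325·7.884=4.198; a1+…+a3=3.600 < 4.198 ≤ a1+…+a4=7.884 → R4 fires; G=4 D=9 E=8 R=0
Draw 9: a1=2.080, a2=1.120, a3=0.000, a4=3.808, a0=7.008; τ=−ln(0.3585)/7.008=0.146 → t=0.741; u2·a0=0.3048·7.008=2.136; a1=2.080 < 2.136 ≤ a1+a2=3.200 → R2 fires; G=4 D=9 E=7 R=1
Draw 10: a1=1.820, a2=0.980, a3=2.233, a4=3.332, a0=8.365; τ=−ln(0.4810)/8.365=0.087 → t=0.828; u2·a0=0.9337·8.365=7.810; a1+…+a3=5.033 < 7.810 ≤ a1+…+a4=8.365 → R4 fires; G=4 D=11 E=6 R=1
Draw 11: a1=1.560, a2=0.840, a3=1.914, a4=2.856, a0=7.170; τ=−ln(0.4627)/7.170=0.107 → t=0.936; u2·a0=0.5804·7.170=4.161; a1+a2=2.400 < 4.161 ≤ a1+…+a3=4.314 → R3 fires; G=4 D=12 E=7 R=0
Draw 12: a1=1.820, a2=0.980, a3=0.000, a4=3.332, a0=6.132; τ=−ln(0.0037)/6.132=0.913 → t=1.849; u2·a0=0.3426·6.132=2.101; a1=1.820 < 2.101 ≤ a1+a2=2.800 → R2 fires; G=4 D=12 E=6 R=1
Draw 13: a1=1.560, a2=0.840, a3=1.914, a4=2.856, a0=7.170; τ=−ln(0.0994)/7.170=0.322 → t=2.171; u2·a0=0.6046·7.170=4.335; a1+…+a3=4.314 < 4.335 ≤ a1+…+a4=7.170 → R4 fires; G=4 D=14 E=5 R=1
Draw 14: a1=1.300, a2=0.700, a3=1.595, a4=2.380, a0=5.975; τ=−ln(0.9296)/5.975=0.012 → t=2.183; u2·a0=0.2305·5.975=1.377; a1=1.300 < 1.377 ≤ a1+a2=2.000 → R2 fires; G=4 D=14 E=4 R=2
Draw 15: a1=1.040, a2=0.560, a3=2.552, a4=1.904, a0=6.056; τ=−ln(0.4325)/6.056=0.138 → t=2.322 > T=2.24: stop.
At T=2.24: G=4 D=14 E=4 R=2; the largest is D.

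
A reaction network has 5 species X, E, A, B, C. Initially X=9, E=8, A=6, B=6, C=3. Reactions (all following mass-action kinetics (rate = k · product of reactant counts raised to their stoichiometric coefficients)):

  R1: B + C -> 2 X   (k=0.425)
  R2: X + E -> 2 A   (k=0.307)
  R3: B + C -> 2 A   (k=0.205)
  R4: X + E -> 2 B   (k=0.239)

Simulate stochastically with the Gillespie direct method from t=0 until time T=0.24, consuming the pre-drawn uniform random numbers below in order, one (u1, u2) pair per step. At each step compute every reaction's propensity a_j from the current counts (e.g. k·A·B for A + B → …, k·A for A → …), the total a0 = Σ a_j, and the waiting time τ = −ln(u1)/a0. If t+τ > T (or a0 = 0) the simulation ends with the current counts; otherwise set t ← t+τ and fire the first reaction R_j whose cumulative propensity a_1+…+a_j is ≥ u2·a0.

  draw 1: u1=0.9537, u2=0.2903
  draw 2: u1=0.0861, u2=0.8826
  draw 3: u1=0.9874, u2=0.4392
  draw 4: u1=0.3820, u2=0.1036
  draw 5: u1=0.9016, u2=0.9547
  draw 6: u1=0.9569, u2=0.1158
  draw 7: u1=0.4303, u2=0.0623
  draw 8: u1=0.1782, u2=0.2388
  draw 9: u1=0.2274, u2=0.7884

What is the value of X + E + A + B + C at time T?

Value at T = 32

Check how each reaction changes W = X + E + A + B + C (weight of products minus weight of reactants):
R1: B + C -> 2 X: (1·2) − (1·1 + 1·1) = 2 − 2 = 0
R2: X + E -> 2 A: (1·2) − (1·1 + 1·1) = 2 − 2 = 0
R3: B + C -> 2 A: (1·2) − (1·1 + 1·1) = 2 − 2 = 0
R4: X + E -> 2 B: (1·2) − (1·1 + 1·1) = 2 − 2 = 0
Every reaction leaves W unchanged, so W is conserved and no simulation is needed: W(T) = W(0) = 9 + 8 + 6 + 6 + 3 = 32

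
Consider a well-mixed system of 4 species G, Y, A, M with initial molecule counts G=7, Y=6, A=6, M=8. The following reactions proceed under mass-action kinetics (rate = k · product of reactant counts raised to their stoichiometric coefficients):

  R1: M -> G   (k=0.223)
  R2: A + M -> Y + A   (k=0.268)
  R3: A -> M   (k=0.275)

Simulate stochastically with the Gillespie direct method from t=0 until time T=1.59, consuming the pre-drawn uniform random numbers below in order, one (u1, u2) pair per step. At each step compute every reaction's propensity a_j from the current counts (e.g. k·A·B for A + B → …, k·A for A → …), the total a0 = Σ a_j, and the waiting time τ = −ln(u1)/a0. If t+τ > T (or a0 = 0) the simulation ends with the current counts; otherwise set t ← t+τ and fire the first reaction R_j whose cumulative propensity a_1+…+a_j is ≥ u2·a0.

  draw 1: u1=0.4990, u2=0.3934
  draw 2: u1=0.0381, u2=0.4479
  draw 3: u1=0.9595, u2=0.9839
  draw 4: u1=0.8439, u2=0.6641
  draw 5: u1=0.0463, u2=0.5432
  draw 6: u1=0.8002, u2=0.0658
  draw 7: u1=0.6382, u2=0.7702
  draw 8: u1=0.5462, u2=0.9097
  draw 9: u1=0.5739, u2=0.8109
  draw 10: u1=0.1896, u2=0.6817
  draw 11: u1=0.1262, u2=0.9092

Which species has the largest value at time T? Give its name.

t=0.000: G=7 Y=6 A=6 M=8
Draw 1: a1=1.784, a2=12.864, a3=1.650, a0=16.298; τ=−ln(0.4990)/16.298=0.043 → t=0.043; u2·a0=0.3934·16.298=6.412; a1=1.784 < 6.412 ≤ a1+a2=14.648 → R2 fires; G=7 Y=7 A=6 M=7
Draw 2: a1=1.561, a2=11.256, a3=1.650, a0=14.467; τ=−ln(0.0381)/14.467=0.226 → t=0.269; u2·a0=0.4479·14.467=6.480; a1=1.561 < 6.480 ≤ a1+a2=12.817 → R2 fires; G=7 Y=8 A=6 M=6
Draw 3: a1=1.338, a2=9.648, a3=1.650, a0=12.636; τ=−ln(0.9595)/12.636=0.003 → t=0.272; u2·a0=0.9839·12.636=12.433; a1+a2=10.986 < 12.433 ≤ a1+…+a3=12.636 → R3 fires; G=7 Y=8 A=5 M=7
Draw 4: a1=1.561, a2=9.380, a3=1.375, a0=12.316; τ=−ln(0.8439)/12.316=0.014 → t=0.286; u2·a0=0.6641·12.316=8.179; a1=1.561 < 8.179 ≤ a1+a2=10.941 → R2 fires; G=7 Y=9 A=5 M=6
Draw 5: a1=1.338, a2=8.040, a3=1.375, a0=10.753; τ=−ln(0.0463)/10.753=0.286 → t=0.571; u2·a0=0.5432·10.753=5.841; a1=1.338 < 5.841 ≤ a1+a2=9.378 → R2 fires; G=7 Y=10 A=5 M=5
Draw 6: a1=1.115, a2=6.700, a3=1.375, a0=9.190; τ=−ln(0.8002)/9.190=0.024 → t=0.596; u2·a0=0.0658·9.190=0.605 ≤ a1=1.115 → R1 fires; G=8 Y=10 A=5 M=4
Draw 7: a1=0.892, a2=5.360, a3=1.375, a0=7.627; τ=−ln(0.6382)/7.627=0.059 → t=0.654; u2·a0=0.7702·7.627=5.874; a1=0.892 < 5.874 ≤ a1+a2=6.252 → R2 fires; G=8 Y=11 A=5 M=3
Draw 8: a1=0.669, a2=4.020, a3=1.375, a0=6.064; τ=−ln(0.5462)/6.064=0.100 → t=0.754; u2·a0=0.9097·6.064=5.516; a1+a2=4.689 < 5.516 ≤ a1+…+a3=6.064 → R3 fires; G=8 Y=11 A=4 M=4
Draw 9: a1=0.892, a2=4.288, a3=1.100, a0=6.280; τ=−ln(0.5739)/6.280=0.088 → t=0.843; u2·a0=0.8109·6.280=5.092; a1=0.892 < 5.092 ≤ a1+a2=5.180 → R2 fires; G=8 Y=12 A=4 M=3
Draw 10: a1=0.669, a2=3.216, a3=1.100, a0=4.985; τ=−ln(0.1896)/4.985=0.334 → t=1.176; u2·a0=0.6817·4.985=3.398; a1=0.669 < 3.398 ≤ a1+a2=3.885 → R2 fires; G=8 Y=13 A=4 M=2
Draw 11: a1=0.446, a2=2.144, a3=1.100, a0=3.690; τ=−ln(0.1262)/3.690=0.561 → t=1.737 > T=1.59: stop.
At T=1.59: G=8 Y=13 A=4 M=2; the largest is Y.

Dominant species at T: Y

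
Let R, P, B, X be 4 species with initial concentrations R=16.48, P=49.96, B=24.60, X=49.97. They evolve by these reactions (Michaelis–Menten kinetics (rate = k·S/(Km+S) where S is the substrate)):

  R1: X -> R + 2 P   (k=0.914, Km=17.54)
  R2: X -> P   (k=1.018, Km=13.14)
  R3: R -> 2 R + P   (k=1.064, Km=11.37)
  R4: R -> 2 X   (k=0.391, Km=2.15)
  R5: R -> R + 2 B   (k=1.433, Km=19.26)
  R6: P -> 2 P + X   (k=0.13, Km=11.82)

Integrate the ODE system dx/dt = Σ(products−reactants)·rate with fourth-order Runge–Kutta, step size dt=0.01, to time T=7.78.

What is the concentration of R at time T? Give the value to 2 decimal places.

R at T = 24.21

RK4 with dt=0.01: 778 steps to T=7.78. Trajectory (selected grid times):
t=0.00: R=16.48 P=49.96 B=24.60 X=49.97
t=0.86: R=17.31 P=52.45 B=25.75 X=49.38
t=1.73: R=18.16 P=54.98 B=26.95 X=48.80
t=2.59: R=19.00 P=57.48 B=28.16 X=48.23
t=3.46: R=19.86 P=60.02 B=29.41 X=47.66
t=4.32: R=20.72 P=62.53 B=30.67 X=47.10
t=5.19: R=21.59 P=65.08 B=31.98 X=46.54
t=6.05: R=22.45 P=67.60 B=33.29 X=46.00
t=6.92: R=23.34 P=70.15 B=34.65 X=45.45
t=7.78: R=24.21 P=72.68 B=36.01 X=44.92
Read off R at T=7.78: 24.21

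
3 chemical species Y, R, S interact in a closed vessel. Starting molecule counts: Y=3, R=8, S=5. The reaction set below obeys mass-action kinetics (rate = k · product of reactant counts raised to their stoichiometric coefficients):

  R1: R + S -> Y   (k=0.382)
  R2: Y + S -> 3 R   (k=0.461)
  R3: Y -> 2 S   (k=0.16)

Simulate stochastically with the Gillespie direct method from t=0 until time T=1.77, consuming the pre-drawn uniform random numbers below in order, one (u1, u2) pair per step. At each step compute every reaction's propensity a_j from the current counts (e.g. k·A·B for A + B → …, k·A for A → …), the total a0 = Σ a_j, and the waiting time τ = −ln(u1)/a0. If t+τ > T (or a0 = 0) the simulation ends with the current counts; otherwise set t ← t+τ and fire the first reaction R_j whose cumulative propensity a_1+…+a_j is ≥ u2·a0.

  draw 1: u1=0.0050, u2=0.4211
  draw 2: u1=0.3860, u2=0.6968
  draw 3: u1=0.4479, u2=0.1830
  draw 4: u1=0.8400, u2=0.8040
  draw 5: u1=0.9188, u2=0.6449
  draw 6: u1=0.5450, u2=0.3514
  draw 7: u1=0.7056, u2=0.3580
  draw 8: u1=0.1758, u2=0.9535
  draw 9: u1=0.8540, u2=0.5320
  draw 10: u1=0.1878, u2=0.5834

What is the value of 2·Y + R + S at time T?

Value at T = 19

Check how each reaction changes W = 2·Y + R + S (weight of products minus weight of reactants):
R1: R + S -> Y: (2·1) − (1·1 + 1·1) = 2 − 2 = 0
R2: Y + S -> 3 R: (1·3) − (2·1 + 1·1) = 3 − 3 = 0
R3: Y -> 2 S: (1·2) − (2·1) = 2 − 2 = 0
Every reaction leaves W unchanged, so W is conserved and no simulation is needed: W(T) = W(0) = 2·3 + 8 + 5 = 19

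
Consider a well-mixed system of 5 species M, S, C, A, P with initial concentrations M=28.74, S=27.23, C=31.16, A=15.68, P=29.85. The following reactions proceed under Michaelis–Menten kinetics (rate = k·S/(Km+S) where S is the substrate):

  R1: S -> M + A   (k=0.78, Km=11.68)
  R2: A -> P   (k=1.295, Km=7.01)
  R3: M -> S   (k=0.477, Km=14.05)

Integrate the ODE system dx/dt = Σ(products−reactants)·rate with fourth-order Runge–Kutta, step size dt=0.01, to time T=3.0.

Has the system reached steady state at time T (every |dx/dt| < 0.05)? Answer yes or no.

RK4 with dt=0.01: 300 steps to T=3.0. Trajectory (selected grid times):
t=0.00: M=28.74 S=27.23 C=31.16 A=15.68 P=29.85
t=0.33: M=28.81 S=27.16 C=31.16 A=15.57 P=30.14
t=0.67: M=28.89 S=27.08 C=31.16 A=15.45 P=30.45
t=1.00: M=28.96 S=27.01 C=31.16 A=15.33 P=30.74
t=1.33: M=29.04 S=26.93 C=31.16 A=15.22 P=31.03
t=1.67: M=29.11 S=26.86 C=31.16 A=15.10 P=31.34
t=2.00: M=29.19 S=26.78 C=31.16 A=14.99 P=31.63
t=2.33: M=29.26 S=26.71 C=31.16 A=14.88 P=31.92
t=2.67: M=29.33 S=26.64 C=31.16 A=14.77 P=32.22
t=3.00: M=29.41 S=26.56 C=31.16 A=14.65 P=32.51
Rates at T: R1=0.5418, R2=0.8760, R3=0.3228
dx/dt at T (Σ net stoichiometry × rate): M=+0.2190, S=-0.2190, C=+0.0000, A=-0.3342, P=+0.8760
Largest |dx/dt| is |+0.8760| (P) ≥ 0.05 → not steady.

Steady state at T: no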